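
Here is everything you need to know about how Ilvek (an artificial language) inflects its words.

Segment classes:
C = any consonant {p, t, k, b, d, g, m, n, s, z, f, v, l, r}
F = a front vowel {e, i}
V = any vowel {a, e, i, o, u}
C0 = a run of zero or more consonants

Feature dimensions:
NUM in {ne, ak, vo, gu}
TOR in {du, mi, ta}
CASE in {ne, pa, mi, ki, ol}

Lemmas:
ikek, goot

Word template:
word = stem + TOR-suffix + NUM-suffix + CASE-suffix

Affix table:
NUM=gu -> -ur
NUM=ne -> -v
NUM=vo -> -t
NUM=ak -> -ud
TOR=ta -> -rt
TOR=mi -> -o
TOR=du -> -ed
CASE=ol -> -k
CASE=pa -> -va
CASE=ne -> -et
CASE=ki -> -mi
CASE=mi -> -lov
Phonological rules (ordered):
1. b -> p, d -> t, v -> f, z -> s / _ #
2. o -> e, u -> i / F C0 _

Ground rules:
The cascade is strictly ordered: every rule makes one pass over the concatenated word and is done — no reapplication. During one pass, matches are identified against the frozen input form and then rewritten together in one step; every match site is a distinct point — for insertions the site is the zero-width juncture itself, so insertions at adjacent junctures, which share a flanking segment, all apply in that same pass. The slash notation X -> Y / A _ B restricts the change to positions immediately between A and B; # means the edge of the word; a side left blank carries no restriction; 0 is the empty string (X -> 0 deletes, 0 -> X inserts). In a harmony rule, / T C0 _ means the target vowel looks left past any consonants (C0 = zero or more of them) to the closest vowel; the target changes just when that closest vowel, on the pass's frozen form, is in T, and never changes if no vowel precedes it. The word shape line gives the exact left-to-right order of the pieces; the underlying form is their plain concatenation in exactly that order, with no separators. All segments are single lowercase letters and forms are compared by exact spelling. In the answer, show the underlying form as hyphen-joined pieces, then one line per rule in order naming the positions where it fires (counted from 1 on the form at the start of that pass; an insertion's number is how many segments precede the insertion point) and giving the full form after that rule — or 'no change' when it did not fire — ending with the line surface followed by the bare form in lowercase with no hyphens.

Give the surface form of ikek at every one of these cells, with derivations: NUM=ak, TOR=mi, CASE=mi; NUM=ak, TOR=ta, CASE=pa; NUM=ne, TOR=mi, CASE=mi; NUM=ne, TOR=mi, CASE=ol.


cell NUM=ak, TOR=mi, CASE=mi:
underlying: ikek-o-ud-lov
1. b -> p, d -> t, v -> f, z -> s / _ #: fires at position(s) 10: ikekoudlof
2. o -> e, u -> i / F C0 _: fires at position(s) 5: ikekeudlof
surface: ikekeudlof

cell NUM=ak, TOR=ta, CASE=pa:
underlying: ikek-rt-ud-va
1. b -> p, d -> t, v -> f, z -> s / _ #: no change
2. o -> e, u -> i / F C0 _: fires at position(s) 7: ikekrtidva
surface: ikekrtidva

cell NUM=ne, TOR=mi, CASE=mi:
underlying: ikek-o-v-lov
1. b -> p, d -> t, v -> f, z -> s / _ #: fires at position(s) 9: ikekovlof
2. o -> e, u -> i / F C0 _: fires at position(s) 5: ikekevlof
surface: ikekevlof

cell NUM=ne, TOR=mi, CASE=ol:
underlying: ikek-o-v-k
1. b -> p, d -> t, v -> f, z -> s / _ #: no change
2. o -> e, u -> i / F C0 _: fires at position(s) 5: ikekevk
surface: ikekevk


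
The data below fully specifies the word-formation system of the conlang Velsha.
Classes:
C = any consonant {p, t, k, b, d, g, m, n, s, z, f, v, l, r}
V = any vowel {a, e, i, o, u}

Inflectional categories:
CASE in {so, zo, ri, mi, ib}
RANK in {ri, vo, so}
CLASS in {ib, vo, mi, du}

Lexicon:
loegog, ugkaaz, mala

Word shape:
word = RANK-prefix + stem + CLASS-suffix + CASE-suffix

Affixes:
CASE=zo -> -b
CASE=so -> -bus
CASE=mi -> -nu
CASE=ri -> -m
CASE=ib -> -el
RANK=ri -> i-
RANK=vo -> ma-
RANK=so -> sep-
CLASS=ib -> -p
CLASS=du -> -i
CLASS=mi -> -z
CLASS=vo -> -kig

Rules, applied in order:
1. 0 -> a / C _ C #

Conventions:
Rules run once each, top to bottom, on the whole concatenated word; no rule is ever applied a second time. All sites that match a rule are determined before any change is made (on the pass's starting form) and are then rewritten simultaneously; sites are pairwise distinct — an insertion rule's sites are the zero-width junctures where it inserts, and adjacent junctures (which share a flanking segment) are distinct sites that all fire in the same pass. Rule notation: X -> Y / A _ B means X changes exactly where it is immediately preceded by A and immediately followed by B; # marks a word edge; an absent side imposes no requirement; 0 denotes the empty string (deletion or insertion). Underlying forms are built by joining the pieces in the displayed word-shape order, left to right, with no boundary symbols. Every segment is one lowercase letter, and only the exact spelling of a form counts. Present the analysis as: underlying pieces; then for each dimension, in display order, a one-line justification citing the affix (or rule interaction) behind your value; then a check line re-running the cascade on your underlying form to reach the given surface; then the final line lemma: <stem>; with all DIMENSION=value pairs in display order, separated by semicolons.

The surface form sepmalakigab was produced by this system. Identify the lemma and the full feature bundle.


underlying: sep-mala-kig-b
CASE=zo - signalled by the affix -b
RANK=so - signalled by the affix sep-
CLASS=vo - signalled by the affix -kig
check: sepmalakigb -> sepmalakigab
lemma: mala; CASE=zo; RANK=so; CLASS=vo


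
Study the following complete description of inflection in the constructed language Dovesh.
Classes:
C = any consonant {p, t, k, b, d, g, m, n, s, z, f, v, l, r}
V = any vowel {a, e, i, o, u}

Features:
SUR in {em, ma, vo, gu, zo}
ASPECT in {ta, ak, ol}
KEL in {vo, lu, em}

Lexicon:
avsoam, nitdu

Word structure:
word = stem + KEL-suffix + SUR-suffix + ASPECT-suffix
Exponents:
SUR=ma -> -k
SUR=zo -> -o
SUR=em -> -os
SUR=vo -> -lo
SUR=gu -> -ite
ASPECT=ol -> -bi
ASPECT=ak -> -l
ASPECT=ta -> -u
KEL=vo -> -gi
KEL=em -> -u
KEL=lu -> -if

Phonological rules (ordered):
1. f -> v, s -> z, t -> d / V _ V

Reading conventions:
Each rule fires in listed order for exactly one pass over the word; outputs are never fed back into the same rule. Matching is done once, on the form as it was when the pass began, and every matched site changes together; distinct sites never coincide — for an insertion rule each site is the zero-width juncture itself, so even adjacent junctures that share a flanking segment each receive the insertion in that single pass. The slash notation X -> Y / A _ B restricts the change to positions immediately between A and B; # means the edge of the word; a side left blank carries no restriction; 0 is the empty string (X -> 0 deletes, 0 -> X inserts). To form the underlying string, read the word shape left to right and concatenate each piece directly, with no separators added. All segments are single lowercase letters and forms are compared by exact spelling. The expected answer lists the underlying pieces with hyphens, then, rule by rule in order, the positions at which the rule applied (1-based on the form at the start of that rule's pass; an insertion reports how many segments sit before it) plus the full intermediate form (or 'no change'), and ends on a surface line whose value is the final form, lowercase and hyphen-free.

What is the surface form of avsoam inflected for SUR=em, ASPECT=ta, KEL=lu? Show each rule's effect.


underlying: avsoam-if-os-u
1. f -> v, s -> z, t -> d / V _ V: fires at position(s) 8, 10: avsoamivozu
surface: avsoamivozu


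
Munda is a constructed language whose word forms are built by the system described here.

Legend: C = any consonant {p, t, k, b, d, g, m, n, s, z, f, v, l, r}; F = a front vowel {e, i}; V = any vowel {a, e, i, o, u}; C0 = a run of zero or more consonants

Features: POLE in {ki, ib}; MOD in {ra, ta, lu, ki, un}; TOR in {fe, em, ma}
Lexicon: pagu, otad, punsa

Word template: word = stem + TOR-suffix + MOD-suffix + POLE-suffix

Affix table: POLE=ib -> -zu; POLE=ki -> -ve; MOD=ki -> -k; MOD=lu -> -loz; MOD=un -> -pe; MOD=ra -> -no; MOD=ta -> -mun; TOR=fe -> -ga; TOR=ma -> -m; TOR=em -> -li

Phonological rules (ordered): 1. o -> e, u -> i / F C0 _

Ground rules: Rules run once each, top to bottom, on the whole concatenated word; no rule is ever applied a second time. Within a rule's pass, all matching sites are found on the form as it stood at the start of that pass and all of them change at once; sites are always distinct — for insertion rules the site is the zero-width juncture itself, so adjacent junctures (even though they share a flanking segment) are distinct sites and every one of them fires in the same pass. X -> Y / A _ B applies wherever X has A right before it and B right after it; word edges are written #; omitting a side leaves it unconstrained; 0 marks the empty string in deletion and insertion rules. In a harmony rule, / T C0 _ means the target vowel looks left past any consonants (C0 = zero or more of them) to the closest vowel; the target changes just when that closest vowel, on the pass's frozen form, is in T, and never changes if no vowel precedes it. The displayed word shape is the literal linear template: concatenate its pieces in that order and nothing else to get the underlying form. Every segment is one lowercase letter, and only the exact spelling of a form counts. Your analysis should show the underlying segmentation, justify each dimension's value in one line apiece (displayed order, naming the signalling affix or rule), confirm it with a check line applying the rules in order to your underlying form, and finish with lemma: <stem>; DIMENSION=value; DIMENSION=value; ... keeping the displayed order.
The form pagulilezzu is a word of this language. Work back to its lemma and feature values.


underlying: pagu-li-loz-zu
POLE=ib - signalled by the affix -zu
MOD=lu - signalled by the affix -loz
TOR=em - signalled by the affix -li
check: pagulilozzu -> pagulilezzu
lemma: pagu; POLE=ib; MOD=lu; TOR=em


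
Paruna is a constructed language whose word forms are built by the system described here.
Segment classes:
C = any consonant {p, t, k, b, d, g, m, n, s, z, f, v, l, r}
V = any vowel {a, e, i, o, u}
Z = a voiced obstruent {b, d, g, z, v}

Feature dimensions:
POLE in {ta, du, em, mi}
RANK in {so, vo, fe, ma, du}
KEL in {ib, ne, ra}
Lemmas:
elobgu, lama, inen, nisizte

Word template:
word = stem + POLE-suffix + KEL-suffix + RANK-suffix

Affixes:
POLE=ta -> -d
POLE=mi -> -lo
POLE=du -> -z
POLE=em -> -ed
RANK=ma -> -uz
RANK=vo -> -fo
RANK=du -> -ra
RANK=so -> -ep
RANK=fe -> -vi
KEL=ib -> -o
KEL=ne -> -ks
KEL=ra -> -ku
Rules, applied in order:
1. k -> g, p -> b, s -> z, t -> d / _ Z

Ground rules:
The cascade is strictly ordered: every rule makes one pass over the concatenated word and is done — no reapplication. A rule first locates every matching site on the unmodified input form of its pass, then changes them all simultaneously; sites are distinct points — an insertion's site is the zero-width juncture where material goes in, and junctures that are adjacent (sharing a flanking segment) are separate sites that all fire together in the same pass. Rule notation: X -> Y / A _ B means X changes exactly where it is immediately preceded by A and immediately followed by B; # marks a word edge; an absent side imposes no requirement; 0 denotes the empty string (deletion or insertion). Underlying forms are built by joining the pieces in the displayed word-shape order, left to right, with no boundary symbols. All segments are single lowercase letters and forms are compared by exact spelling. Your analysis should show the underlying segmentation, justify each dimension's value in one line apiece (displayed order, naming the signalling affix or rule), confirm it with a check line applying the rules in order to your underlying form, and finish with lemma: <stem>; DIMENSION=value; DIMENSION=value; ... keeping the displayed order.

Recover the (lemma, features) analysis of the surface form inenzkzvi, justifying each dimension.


underlying: inen-z-ks-vi
POLE=du - signalled by the affix -z
RANK=fe - signalled by the affix -vi
KEL=ne - signalled by the affix -ks
check: inenzksvi -> inenzkzvi
lemma: inen; POLE=du; RANK=fe; KEL=ne


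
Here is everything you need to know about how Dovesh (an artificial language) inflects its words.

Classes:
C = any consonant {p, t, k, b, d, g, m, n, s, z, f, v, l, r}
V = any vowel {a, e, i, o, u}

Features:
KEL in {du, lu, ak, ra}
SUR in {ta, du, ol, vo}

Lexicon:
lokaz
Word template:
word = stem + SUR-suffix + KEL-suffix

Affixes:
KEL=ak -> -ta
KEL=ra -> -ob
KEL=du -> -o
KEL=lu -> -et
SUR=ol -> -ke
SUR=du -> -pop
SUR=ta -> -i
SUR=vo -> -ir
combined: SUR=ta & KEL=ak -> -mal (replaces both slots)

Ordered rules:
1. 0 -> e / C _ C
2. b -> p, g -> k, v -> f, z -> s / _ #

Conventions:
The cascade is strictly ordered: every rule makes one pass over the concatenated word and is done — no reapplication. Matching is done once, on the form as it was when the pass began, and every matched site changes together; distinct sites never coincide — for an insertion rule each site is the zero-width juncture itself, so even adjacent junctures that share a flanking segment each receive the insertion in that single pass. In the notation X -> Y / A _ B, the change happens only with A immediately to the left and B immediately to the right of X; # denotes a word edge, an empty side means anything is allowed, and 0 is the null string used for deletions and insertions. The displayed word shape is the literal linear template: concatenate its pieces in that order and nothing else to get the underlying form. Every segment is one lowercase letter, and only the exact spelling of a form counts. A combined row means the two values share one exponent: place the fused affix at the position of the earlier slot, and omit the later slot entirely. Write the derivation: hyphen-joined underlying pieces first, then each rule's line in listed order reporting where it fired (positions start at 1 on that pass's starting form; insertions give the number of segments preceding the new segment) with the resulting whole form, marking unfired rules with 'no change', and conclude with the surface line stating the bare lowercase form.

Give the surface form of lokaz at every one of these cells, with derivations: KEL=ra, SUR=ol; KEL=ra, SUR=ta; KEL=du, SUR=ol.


cell KEL=ra, SUR=ol:
underlying: lokaz-ke-ob
1. 0 -> e / C _ C: inserts after position(s) 5: lokazekeob
2. b -> p, g -> k, v -> f, z -> s / _ #: fires at position(s) 10: lokazekeop
surface: lokazekeop

cell KEL=ra, SUR=ta:
underlying: lokaz-i-ob
1. 0 -> e / C _ C: no change
2. b -> p, g -> k, v -> f, z -> s / _ #: fires at position(s) 8: lokaziop
surface: lokaziop

cell KEL=du, SUR=ol:
underlying: lokaz-ke-o
1. 0 -> e / C _ C: inserts after position(s) 5: lokazekeo
2. b -> p, g -> k, v -> f, z -> s / _ #: no change
surface: lokazekeo


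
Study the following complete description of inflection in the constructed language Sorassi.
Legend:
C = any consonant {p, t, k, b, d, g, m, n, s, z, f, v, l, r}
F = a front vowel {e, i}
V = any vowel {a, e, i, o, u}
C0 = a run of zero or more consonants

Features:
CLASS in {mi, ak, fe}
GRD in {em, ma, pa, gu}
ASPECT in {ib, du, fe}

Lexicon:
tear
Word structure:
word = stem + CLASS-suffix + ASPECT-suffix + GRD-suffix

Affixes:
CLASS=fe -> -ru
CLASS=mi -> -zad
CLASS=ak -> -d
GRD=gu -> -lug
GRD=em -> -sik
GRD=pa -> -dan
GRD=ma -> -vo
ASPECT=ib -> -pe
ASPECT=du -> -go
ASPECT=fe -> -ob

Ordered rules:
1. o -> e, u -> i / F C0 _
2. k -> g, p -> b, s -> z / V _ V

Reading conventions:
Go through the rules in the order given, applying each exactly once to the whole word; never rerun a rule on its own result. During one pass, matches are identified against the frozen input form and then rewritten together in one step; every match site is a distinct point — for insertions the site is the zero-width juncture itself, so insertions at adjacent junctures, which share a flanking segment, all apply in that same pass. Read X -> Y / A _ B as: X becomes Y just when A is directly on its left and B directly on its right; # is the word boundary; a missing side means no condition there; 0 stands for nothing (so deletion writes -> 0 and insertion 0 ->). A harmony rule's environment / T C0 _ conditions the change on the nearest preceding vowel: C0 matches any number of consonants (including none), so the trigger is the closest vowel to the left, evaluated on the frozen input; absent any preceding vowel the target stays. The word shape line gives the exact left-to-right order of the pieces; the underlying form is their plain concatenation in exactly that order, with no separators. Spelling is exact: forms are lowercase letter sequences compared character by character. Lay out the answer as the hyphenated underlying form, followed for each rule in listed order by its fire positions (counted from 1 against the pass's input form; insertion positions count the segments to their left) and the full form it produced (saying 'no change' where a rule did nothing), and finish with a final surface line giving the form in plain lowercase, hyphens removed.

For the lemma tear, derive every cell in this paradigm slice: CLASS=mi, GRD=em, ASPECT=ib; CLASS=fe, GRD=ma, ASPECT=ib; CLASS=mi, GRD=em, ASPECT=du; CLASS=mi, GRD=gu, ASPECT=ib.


cell CLASS=mi, GRD=em, ASPECT=ib:
underlying: tear-zad-pe-sik
1. o -> e, u -> i / F C0 _: no change
2. k -> g, p -> b, s -> z / V _ V: fires at position(s) 10: tearzadpezik
surface: tearzadpezik

cell CLASS=fe, GRD=ma, ASPECT=ib:
underlying: tear-ru-pe-vo
1. o -> e, u -> i / F C0 _: fires at position(s) 10: tearrupeve
2. k -> g, p -> b, s -> z / V _ V: fires at position(s) 7: tearrubeve
surface: tearrubeve

cell CLASS=mi, GRD=em, ASPECT=du:
underlying: tear-zad-go-sik
1. o -> e, u -> i / F C0 _: no change
2. k -> g, p -> b, s -> z / V _ V: fires at position(s) 10: tearzadgozik
surface: tearzadgozik

cell CLASS=mi, GRD=gu, ASPECT=ib:
underlying: tear-zad-pe-lug
1. o -> e, u -> i / F C0 _: fires at position(s) 11: tearzadpelig
2. k -> g, p -> b, s -> z / V _ V: no change
surface: tearzadpelig


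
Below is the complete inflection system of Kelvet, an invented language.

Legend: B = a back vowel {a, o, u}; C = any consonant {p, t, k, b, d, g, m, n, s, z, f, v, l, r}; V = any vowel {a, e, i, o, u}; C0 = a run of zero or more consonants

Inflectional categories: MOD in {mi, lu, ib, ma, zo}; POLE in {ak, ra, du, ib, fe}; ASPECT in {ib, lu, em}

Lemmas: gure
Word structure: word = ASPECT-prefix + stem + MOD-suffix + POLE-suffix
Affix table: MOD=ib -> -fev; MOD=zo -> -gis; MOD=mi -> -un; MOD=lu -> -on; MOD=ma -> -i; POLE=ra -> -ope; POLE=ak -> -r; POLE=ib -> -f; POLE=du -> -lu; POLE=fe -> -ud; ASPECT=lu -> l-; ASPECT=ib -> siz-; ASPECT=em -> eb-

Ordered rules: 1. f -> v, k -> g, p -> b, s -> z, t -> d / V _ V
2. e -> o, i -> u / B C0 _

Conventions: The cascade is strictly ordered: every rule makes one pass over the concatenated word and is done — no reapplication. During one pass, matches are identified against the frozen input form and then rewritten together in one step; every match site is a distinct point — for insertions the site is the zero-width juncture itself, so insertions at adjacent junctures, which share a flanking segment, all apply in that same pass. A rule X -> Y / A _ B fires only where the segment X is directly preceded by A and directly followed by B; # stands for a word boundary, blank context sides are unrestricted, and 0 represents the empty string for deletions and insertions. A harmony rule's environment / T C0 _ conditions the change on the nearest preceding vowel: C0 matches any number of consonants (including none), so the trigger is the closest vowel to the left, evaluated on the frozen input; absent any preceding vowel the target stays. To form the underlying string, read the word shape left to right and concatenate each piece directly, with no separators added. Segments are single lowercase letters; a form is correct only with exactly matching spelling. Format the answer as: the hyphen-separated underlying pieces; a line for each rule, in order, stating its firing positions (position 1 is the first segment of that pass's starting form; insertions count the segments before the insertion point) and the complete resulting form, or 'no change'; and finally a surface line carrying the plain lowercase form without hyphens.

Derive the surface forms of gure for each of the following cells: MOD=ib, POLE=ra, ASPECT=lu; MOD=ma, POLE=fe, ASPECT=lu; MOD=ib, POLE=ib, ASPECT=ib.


cell MOD=ib, POLE=ra, ASPECT=lu:
underlying: l-gure-fev-ope
1. f -> v, k -> g, p -> b, s -> z, t -> d / V _ V: fires at position(s) 6, 10: lgurevevobe
2. e -> o, i -> u / B C0 _: fires at position(s) 5, 11: lgurovevobo
surface: lgurovevobo

cell MOD=ma, POLE=fe, ASPECT=lu:
underlying: l-gure-i-ud
1. f -> v, k -> g, p -> b, s -> z, t -> d / V _ V: no change
2. e -> o, i -> u / B C0 _: fires at position(s) 5: lguroiud
surface: lguroiud

cell MOD=ib, POLE=ib, ASPECT=ib:
underlying: siz-gure-fev-f
1. f -> v, k -> g, p -> b, s -> z, t -> d / V _ V: fires at position(s) 8: sizgurevevf
2. e -> o, i -> u / B C0 _: fires at position(s) 7: sizgurovevf
surface: sizgurovevf


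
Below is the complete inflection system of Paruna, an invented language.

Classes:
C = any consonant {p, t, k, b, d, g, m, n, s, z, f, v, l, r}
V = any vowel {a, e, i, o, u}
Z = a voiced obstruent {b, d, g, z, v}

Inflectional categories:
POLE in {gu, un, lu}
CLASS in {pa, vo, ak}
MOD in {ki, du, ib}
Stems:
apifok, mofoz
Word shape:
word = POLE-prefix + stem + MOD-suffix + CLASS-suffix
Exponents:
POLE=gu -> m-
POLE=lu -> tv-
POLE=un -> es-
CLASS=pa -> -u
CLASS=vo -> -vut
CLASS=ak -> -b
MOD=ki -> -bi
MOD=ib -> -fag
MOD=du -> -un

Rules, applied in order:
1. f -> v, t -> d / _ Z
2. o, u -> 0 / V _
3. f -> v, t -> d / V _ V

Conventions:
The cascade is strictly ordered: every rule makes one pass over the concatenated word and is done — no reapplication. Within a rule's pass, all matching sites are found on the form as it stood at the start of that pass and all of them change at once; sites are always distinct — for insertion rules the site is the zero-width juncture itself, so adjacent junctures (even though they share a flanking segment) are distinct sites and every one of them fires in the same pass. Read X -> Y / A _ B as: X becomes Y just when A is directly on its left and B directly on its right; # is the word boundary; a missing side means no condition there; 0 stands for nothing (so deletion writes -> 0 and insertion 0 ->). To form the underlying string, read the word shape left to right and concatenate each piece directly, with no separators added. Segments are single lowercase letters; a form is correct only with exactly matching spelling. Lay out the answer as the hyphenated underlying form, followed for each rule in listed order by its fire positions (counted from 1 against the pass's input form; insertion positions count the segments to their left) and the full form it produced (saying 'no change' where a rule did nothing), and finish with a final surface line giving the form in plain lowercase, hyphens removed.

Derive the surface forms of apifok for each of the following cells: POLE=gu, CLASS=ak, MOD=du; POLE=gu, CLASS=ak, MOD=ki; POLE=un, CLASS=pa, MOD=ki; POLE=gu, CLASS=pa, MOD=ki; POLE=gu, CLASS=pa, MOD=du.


cell POLE=gu, CLASS=ak, MOD=du:
underlying: m-apifok-un-b
1. f -> v, t -> d / _ Z: no change
2. o, u -> 0 / V _: no change
3. f -> v, t -> d / V _ V: fires at position(s) 5: mapivokunb
surface: mapivokunb

cell POLE=gu, CLASS=ak, MOD=ki:
underlying: m-apifok-bi-b
1. f -> v, t -> d / _ Z: no change
2. o, u -> 0 / V _: no change
3. f -> v, t -> d / V _ V: fires at position(s) 5: mapivokbib
surface: mapivokbib

cell POLE=un, CLASS=pa, MOD=ki:
underlying: es-apifok-bi-u
1. f -> v, t -> d / _ Z: no change
2. o, u -> 0 / V _: fires at position(s) 11: esapifokbi
3. f -> v, t -> d / V _ V: fires at position(s) 6: esapivokbi
surface: esapivokbi

cell POLE=gu, CLASS=pa, MOD=ki:
underlying: m-apifok-bi-u
1. f -> v, t -> d / _ Z: no change
2. o, u -> 0 / V _: fires at position(s) 10: mapifokbi
3. f -> v, t -> d / V _ V: fires at position(s) 5: mapivokbi
surface: mapivokbi

cell POLE=gu, CLASS=pa, MOD=du:
underlying: m-apifok-un-u
1. f -> v, t -> d / _ Z: no change
2. o, u -> 0 / V _: no change
3. f -> v, t -> d / V _ V: fires at position(s) 5: mapivokunu
surface: mapivokunu


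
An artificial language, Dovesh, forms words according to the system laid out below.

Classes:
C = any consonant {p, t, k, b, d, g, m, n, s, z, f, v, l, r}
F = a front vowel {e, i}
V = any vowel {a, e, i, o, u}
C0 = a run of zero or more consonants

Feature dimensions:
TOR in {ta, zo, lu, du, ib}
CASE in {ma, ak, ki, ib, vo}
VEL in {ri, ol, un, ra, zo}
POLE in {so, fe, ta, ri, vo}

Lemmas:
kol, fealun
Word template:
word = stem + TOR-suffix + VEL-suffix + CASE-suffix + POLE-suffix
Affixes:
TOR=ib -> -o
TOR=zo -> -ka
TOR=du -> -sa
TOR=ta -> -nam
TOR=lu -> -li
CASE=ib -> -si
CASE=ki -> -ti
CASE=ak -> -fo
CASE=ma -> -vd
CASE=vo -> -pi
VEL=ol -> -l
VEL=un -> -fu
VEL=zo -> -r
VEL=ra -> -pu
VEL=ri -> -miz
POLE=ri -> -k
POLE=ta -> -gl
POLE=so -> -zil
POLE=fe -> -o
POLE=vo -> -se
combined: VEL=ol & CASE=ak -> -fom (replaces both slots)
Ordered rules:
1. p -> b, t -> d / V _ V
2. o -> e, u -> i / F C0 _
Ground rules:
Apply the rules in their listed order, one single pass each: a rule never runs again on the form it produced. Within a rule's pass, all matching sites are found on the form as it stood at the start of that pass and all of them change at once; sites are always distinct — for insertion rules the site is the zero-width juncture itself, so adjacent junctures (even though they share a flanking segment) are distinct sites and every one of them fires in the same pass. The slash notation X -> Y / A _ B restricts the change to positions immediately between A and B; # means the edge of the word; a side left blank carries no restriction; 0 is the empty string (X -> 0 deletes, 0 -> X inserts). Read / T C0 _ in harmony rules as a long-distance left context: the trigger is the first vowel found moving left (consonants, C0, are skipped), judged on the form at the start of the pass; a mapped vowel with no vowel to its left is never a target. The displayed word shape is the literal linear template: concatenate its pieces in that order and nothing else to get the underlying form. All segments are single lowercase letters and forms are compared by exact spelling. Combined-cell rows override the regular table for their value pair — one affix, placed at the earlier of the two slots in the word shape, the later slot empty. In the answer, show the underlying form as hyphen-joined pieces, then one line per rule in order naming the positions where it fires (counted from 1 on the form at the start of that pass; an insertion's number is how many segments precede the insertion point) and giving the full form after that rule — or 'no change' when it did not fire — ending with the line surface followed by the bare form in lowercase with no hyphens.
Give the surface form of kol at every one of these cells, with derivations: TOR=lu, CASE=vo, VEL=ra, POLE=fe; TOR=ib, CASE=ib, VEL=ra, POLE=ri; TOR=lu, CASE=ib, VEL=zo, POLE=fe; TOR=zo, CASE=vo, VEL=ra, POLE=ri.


cell TOR=lu, CASE=vo, VEL=ra, POLE=fe:
underlying: kol-li-pu-pi-o
1. p -> b, t -> d / V _ V: fires at position(s) 6, 8: kollibubio
2. o -> e, u -> i / F C0 _: fires at position(s) 7, 10: kollibibie
surface: kollibibie

cell TOR=ib, CASE=ib, VEL=ra, POLE=ri:
underlying: kol-o-pu-si-k
1. p -> b, t -> d / V _ V: fires at position(s) 5: kolobusik
2. o -> e, u -> i / F C0 _: no change
surface: kolobusik

cell TOR=lu, CASE=ib, VEL=zo, POLE=fe:
underlying: kol-li-r-si-o
1. p -> b, t -> d / V _ V: no change
2. o -> e, u -> i / F C0 _: fires at position(s) 9: kollirsie
surface: kollirsie

cell TOR=zo, CASE=vo, VEL=ra, POLE=ri:
underlying: kol-ka-pu-pi-k
1. p -> b, t -> d / V _ V: fires at position(s) 6, 8: kolkabubik
2. o -> e, u -> i / F C0 _: no change
surface: kolkabubik


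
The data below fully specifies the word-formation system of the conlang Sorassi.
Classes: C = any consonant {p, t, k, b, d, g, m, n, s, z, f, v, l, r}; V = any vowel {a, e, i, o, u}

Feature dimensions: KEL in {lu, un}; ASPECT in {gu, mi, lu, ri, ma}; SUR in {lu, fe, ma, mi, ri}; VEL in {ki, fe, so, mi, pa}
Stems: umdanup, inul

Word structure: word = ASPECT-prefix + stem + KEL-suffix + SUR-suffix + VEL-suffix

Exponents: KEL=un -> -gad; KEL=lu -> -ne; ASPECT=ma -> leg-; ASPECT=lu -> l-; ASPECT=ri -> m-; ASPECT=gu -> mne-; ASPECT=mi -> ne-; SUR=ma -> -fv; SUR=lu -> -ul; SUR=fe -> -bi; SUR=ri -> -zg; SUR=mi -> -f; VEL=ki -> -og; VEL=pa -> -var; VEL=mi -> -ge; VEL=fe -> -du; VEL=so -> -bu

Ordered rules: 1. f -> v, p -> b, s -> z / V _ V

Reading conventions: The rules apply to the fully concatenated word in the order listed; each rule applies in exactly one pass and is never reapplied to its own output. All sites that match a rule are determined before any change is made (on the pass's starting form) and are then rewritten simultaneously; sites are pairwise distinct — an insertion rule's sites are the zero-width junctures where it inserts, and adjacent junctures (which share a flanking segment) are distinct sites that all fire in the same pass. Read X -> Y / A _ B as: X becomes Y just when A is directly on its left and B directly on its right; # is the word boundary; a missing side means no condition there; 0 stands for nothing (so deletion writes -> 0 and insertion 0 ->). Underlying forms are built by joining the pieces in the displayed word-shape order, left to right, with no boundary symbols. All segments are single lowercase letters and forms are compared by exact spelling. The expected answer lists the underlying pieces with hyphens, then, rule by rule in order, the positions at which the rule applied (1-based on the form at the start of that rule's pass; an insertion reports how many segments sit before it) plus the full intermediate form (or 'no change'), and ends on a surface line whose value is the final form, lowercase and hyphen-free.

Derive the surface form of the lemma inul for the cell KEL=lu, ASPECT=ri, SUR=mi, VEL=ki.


underlying: m-inul-ne-f-og
1. f -> v, p -> b, s -> z / V _ V: fires at position(s) 8: minulnevog
surface: minulnevog


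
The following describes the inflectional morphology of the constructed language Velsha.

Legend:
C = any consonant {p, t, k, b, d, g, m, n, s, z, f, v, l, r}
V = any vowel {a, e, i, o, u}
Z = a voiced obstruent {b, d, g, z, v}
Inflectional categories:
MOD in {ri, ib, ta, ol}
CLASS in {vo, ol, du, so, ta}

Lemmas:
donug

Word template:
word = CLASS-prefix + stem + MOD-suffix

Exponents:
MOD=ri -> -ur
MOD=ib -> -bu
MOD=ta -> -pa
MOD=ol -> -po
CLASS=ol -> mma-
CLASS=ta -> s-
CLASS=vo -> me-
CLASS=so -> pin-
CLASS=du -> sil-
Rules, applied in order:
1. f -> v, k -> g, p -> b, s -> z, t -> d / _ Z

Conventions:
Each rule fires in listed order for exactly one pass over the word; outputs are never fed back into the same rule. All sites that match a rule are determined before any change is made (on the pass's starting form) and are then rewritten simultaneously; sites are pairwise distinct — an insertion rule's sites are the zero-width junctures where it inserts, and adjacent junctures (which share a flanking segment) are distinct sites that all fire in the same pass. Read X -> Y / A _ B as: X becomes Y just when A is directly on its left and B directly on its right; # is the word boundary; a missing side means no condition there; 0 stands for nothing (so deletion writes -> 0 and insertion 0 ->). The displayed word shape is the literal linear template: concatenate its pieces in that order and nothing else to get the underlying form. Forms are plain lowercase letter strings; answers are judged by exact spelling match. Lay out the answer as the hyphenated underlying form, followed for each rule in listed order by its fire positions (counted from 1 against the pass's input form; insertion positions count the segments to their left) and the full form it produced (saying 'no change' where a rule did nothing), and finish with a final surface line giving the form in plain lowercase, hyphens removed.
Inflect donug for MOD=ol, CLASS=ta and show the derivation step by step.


underlying: s-donug-po
1. f -> v, k -> g, p -> b, s -> z, t -> d / _ Z: fires at position(s) 1: zdonugpo
surface: zdonugpo


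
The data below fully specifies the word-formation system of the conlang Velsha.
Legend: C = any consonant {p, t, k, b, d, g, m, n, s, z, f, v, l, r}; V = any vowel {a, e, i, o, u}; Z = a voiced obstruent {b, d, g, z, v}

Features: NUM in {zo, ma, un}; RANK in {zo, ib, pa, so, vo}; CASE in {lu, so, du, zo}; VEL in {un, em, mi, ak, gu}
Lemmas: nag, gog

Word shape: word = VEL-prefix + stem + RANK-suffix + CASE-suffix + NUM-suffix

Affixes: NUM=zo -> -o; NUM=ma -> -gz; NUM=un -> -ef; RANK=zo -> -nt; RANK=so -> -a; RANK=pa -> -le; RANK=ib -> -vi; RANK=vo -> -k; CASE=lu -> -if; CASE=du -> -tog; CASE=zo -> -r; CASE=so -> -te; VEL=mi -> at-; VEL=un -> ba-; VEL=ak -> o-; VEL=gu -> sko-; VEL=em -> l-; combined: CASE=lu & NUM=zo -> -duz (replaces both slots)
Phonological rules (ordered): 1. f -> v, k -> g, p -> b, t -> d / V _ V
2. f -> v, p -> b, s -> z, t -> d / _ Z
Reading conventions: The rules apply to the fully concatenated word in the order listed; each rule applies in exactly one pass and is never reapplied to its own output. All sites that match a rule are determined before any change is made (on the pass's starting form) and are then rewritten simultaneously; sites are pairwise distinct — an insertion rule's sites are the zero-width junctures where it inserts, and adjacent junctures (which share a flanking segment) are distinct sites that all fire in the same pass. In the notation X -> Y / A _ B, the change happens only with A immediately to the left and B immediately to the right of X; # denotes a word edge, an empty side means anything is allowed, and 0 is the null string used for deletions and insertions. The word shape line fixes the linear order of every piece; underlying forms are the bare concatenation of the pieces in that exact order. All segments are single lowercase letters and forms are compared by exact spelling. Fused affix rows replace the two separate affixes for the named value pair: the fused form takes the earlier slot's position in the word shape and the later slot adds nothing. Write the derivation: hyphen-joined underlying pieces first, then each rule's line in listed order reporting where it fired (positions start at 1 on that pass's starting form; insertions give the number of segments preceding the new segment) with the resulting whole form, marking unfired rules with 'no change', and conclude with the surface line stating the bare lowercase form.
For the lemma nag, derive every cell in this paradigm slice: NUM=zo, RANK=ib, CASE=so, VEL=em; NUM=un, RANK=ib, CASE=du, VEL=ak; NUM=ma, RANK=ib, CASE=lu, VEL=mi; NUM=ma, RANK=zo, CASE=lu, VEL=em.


cell NUM=zo, RANK=ib, CASE=so, VEL=em:
underlying: l-nag-vi-te-o
1. f -> v, k -> g, p -> b, t -> d / V _ V: fires at position(s) 7: lnagvideo
2. f -> v, p -> b, s -> z, t -> d / _ Z: no change
surface: lnagvideo

cell NUM=un, RANK=ib, CASE=du, VEL=ak:
underlying: o-nag-vi-tog-ef
1. f -> v, k -> g, p -> b, t -> d / V _ V: fires at position(s) 7: onagvidogef
2. f -> v, p -> b, s -> z, t -> d / _ Z: no change
surface: onagvidogef

cell NUM=ma, RANK=ib, CASE=lu, VEL=mi:
underlying: at-nag-vi-if-gz
1. f -> v, k -> g, p -> b, t -> d / V _ V: no change
2. f -> v, p -> b, s -> z, t -> d / _ Z: fires at position(s) 9: atnagviivgz
surface: atnagviivgz

cell NUM=ma, RANK=zo, CASE=lu, VEL=em:
underlying: l-nag-nt-if-gz
1. f -> v, k -> g, p -> b, t -> d / V _ V: no change
2. f -> v, p -> b, s -> z, t -> d / _ Z: fires at position(s) 8: lnagntivgz
surface: lnagntivgz


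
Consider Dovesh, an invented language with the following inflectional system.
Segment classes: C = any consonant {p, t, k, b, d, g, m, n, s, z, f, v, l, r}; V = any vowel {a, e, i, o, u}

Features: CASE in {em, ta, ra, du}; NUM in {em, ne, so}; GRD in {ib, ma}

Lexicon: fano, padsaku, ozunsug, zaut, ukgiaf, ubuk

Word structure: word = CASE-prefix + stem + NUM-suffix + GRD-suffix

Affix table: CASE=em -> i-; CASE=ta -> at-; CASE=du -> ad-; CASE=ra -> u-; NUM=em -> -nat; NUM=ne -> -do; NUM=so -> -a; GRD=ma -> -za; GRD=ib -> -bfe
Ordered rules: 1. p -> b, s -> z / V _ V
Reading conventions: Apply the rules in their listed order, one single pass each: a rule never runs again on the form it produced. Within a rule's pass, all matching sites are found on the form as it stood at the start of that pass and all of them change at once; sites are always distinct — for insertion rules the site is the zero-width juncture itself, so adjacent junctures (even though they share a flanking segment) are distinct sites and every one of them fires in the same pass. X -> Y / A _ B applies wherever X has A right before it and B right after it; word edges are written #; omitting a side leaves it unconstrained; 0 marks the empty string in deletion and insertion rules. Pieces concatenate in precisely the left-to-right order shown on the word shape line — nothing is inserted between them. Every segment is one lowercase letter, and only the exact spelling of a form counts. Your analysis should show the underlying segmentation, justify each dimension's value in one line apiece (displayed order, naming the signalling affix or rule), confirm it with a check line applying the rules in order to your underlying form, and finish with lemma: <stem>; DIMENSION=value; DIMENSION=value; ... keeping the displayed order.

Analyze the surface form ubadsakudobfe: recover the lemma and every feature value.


underlying: u-padsaku-do-bfe
CASE=ra - signalled by the affix u-
NUM=ne - signalled by the affix -do
GRD=ib - signalled by the affix -bfe
check: upadsakudobfe -> ubadsakudobfe
lemma: padsaku; CASE=ra; NUM=ne; GRD=ib


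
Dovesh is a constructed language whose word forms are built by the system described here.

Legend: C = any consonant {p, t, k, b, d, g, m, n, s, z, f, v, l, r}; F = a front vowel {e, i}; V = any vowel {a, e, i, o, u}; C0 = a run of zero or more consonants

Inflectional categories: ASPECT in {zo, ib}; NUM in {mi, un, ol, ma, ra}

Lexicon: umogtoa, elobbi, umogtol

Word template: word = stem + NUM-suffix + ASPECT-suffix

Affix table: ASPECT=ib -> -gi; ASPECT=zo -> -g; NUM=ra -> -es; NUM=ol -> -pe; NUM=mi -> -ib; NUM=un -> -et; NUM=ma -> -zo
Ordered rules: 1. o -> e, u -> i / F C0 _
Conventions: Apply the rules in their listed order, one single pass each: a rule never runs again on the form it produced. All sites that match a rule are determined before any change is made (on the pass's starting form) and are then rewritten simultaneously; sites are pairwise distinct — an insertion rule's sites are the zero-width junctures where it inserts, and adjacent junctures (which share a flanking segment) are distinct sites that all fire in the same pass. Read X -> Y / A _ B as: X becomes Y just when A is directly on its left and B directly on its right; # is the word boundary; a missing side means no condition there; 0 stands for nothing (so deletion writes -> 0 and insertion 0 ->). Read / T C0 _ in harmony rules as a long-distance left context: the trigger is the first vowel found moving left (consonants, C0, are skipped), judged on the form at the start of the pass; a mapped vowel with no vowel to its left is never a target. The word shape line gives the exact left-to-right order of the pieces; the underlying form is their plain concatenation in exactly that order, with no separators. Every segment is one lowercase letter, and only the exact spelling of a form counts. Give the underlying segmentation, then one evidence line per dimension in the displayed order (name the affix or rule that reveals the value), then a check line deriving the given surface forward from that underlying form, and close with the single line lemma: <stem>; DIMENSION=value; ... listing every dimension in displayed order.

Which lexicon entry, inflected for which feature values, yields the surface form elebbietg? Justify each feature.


underlying: elobbi-et-g
ASPECT=zo - signalled by the affix -g
NUM=un - signalled by the affix -et
check: elobbietg -> elebbietg
lemma: elobbi; ASPECT=zo; NUM=un
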